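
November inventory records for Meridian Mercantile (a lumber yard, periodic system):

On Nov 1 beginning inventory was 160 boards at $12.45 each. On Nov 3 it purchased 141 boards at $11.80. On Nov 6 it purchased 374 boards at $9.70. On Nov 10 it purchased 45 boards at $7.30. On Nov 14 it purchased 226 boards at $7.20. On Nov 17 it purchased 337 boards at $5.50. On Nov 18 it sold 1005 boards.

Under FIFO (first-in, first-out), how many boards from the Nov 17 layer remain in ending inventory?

Nov 18, 1005 sold [FIFO — oldest first]: 160 @ $12.45 + 141 @ $11.80 + 374 @ $9.70 + 45 @ $7.30 + 226 @ $7.20 + 59 @ $5.50 = $9,563.80
Ending inventory: 278 @ $5.50 = $1,529.00

278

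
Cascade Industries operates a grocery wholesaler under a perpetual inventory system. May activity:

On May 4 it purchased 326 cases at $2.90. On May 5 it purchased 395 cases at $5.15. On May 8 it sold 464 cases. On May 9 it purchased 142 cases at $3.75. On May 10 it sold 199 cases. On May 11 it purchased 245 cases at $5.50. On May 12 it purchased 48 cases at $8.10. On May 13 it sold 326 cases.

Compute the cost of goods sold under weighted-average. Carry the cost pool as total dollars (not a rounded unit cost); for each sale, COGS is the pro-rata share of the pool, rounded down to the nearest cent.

COGS = $4,389.53

After May 4: 326 on hand, pool $945.40 (≈ $2.9000 each)
After May 5: 721 on hand, pool $2,979.65 (≈ $4.1327 each)
May 8, sell 464: 464/721 × $2,979.65 → $1,917.55
After May 9: 399 on hand, pool $1,594.60 (≈ $3.9965 each)
May 10, sell 199: 199/399 × $1,594.60 → $795.30
After May 11: 445 on hand, pool $2,146.80 (≈ $4.8243 each)
After May 12: 493 on hand, pool $2,535.60 (≈ $5.1432 each)
May 13, sell 326: 326/493 × $2,535.60 → $1,676.68
Total COGS = $1,917.55 + $795.30 + $1,676.68 = $4,389.53
Ending inventory (cost pool remaining) = $858.92
Check: goods available $5,248.45 = COGS $4,389.53 + ending $858.92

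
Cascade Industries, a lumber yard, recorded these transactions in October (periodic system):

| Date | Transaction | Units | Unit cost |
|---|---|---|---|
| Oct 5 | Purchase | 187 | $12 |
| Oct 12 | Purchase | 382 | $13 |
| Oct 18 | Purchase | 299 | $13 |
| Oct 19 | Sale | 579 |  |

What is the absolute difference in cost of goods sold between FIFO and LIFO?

FIFO COGS: 187 @ $12 + 382 @ $13 + 10 @ $13 = $7,340
LIFO COGS: 299 @ $13 + 280 @ $13 = $7,527
Difference = |$7,340 − $7,527| = $187

$187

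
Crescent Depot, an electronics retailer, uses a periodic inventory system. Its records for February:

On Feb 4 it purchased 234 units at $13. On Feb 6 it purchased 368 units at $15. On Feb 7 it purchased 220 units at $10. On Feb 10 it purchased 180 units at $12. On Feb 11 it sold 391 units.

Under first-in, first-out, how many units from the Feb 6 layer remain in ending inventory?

211

Feb 11, 391 sold [FIFO — oldest first]: 234 @ $13 + 157 @ $15 = $5,397
Ending inventory: 211 @ $15 + 220 @ $10 + 180 @ $12 = $7,525
Check: goods available $12,922 = COGS $5,397 + ending $7,525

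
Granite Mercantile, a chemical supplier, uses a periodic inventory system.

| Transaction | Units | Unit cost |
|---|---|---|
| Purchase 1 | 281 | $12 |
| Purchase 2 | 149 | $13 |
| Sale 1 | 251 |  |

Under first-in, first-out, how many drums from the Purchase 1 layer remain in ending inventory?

Sale 1 (251) [FIFO — oldest first]: 251 @ $12 = $3,012
Ending inventory: 30 @ $12 + 149 @ $13 = $2,297

30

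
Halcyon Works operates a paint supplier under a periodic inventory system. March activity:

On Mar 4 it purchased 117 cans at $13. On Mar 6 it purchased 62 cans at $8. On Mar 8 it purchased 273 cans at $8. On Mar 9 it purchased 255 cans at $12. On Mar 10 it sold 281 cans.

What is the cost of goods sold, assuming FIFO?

Mar 10, 281 sold [FIFO — oldest first]: 117 @ $13 + 62 @ $8 + 102 @ $8 = $2,833
Ending inventory: 171 @ $8 + 255 @ $12 = $4,428

COGS = $2,833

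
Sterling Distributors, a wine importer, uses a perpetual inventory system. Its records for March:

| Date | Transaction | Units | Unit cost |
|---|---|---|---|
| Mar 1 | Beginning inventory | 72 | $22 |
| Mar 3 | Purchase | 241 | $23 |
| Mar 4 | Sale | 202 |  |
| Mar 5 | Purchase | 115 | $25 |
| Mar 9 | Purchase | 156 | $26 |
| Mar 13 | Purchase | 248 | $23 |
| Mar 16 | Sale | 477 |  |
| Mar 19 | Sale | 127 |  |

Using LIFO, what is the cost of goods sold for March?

Mar 4, 202 sold [LIFO — newest first]: 202 @ $23 = $4,646
Mar 16, 477 sold [LIFO — newest first]: 248 @ $23 + 156 @ $26 + 73 @ $25 = $11,585
Mar 19, 127 sold [LIFO — newest first]: 42 @ $25 + 39 @ $23 + 46 @ $22 = $2,959
Total COGS = $4,646 + $11,585 + $2,959 = $19,190
Ending inventory: 26 @ $22 = $572

COGS = $19,190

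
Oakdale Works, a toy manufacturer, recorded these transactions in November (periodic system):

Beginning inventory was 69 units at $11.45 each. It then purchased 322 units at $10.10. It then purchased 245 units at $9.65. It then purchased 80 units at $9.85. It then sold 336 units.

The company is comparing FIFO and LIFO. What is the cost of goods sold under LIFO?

COGS = $3,263.35

FIFO COGS: 69 @ $11.45 + 267 @ $10.10 = $3,486.75
LIFO COGS: 80 @ $9.85 + 245 @ $9.65 + 11 @ $10.10 = $3,263.35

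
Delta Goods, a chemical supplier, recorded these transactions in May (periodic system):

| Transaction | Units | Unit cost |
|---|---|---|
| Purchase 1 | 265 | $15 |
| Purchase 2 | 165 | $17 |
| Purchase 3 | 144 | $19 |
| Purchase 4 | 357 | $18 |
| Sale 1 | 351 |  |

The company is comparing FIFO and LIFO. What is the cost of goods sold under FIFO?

FIFO COGS: 265 @ $15 + 86 @ $17 = $5,437
LIFO COGS: 351 @ $18 = $6,318

COGS = $5,437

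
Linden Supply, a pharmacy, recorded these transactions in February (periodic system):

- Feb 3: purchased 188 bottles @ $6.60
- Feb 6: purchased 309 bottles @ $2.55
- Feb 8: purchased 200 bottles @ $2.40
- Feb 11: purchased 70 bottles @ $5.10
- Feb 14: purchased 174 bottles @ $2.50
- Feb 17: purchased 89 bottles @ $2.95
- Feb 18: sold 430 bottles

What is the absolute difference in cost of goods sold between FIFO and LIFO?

FIFO COGS: 188 @ $6.60 + 242 @ $2.55 = $1,857.90
LIFO COGS: 89 @ $2.95 + 174 @ $2.50 + 70 @ $5.10 + 97 @ $2.40 = $1,287.35
Difference = |$1,857.90 − $1,287.35| = $570.55

$570.55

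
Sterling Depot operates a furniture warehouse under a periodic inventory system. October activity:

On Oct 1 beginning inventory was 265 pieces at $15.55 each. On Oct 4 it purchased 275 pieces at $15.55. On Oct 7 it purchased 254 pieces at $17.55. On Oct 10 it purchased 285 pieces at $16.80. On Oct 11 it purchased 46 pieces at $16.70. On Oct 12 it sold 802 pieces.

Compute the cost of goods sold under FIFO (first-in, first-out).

Oct 12, 802 sold [FIFO — oldest first]: 265 @ $15.55 + 275 @ $15.55 + 254 @ $17.55 + 8 @ $16.80 = $12,989.10
Ending inventory: 277 @ $16.80 + 46 @ $16.70 = $5,421.80
Check: goods available $18,410.90 = COGS $12,989.10 + ending $5,421.80

COGS = $12,989.10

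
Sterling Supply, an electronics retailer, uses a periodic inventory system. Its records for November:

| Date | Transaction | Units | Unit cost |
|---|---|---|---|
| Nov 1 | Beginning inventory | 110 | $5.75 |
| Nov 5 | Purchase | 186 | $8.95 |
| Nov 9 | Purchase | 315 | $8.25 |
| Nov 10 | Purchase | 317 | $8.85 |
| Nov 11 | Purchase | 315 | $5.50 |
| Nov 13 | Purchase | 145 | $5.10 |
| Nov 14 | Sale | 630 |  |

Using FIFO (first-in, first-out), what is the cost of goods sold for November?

COGS = $5,064.10

Nov 14, 630 sold [FIFO — oldest first]: 110 @ $5.75 + 186 @ $8.95 + 315 @ $8.25 + 19 @ $8.85 = $5,064.10
Ending inventory: 298 @ $8.85 + 315 @ $5.50 + 145 @ $5.10 = $5,109.30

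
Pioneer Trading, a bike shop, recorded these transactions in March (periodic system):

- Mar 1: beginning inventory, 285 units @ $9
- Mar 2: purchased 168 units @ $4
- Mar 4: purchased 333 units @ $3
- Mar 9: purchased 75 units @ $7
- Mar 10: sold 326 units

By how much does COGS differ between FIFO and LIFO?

FIFO COGS: 285 @ $9 + 41 @ $4 = $2,729
LIFO COGS: 75 @ $7 + 251 @ $3 = $1,278
Difference = |$2,729 − $1,278| = $1,451

$1,451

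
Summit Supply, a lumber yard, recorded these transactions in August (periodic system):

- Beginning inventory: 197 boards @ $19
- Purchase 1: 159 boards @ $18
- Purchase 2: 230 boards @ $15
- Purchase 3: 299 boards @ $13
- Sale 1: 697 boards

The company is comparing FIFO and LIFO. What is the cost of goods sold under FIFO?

FIFO COGS: 197 @ $19 + 159 @ $18 + 230 @ $15 + 111 @ $13 = $11,498
LIFO COGS: 299 @ $13 + 230 @ $15 + 159 @ $18 + 9 @ $19 = $10,370

COGS = $11,498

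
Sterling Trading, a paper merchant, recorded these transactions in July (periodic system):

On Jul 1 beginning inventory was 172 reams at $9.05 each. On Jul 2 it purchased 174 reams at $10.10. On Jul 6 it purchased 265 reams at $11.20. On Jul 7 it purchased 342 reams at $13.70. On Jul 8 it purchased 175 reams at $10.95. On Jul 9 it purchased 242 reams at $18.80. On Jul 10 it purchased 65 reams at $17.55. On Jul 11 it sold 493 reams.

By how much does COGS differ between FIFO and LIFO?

FIFO COGS: 172 @ $9.05 + 174 @ $10.10 + 147 @ $11.20 = $4,960.40
LIFO COGS: 65 @ $17.55 + 242 @ $18.80 + 175 @ $10.95 + 11 @ $13.70 = $7,757.30
Difference = |$4,960.40 − $7,757.30| = $2,796.90

$2,796.90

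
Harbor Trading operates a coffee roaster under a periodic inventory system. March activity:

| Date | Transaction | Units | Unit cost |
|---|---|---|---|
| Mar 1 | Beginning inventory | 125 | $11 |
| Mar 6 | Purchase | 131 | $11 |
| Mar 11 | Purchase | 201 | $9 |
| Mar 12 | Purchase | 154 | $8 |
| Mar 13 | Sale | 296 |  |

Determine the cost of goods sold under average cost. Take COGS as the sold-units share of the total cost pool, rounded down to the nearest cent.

COGS = $2,837.43

Mar 13, sell 296: 296/611 × $5,857.00 → $2,837.43
Ending inventory (cost pool remaining) = $3,019.57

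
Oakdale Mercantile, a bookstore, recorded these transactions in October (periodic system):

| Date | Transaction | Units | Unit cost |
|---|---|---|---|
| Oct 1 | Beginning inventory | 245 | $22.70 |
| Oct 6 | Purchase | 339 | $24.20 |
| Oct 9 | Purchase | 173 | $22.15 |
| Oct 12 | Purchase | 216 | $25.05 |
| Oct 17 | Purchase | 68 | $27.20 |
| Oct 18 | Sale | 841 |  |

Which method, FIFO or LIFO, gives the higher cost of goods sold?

LIFO

FIFO COGS: 245 @ $22.70 + 339 @ $24.20 + 173 @ $22.15 + 84 @ $25.05 = $19,701.45
LIFO COGS: 68 @ $27.20 + 216 @ $25.05 + 173 @ $22.15 + 339 @ $24.20 + 45 @ $22.70 = $20,317.65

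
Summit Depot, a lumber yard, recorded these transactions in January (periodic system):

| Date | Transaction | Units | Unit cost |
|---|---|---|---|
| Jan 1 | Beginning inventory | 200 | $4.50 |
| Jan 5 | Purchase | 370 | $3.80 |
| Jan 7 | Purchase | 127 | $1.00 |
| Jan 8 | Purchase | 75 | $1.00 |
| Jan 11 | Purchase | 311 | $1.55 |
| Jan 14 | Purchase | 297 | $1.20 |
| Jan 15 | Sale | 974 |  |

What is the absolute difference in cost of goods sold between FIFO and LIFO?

$1,157.45

FIFO COGS: 200 @ $4.50 + 370 @ $3.80 + 127 @ $1.00 + 75 @ $1.00 + 202 @ $1.55 = $2,821.10
LIFO COGS: 297 @ $1.20 + 311 @ $1.55 + 75 @ $1.00 + 127 @ $1.00 + 164 @ $3.80 = $1,663.65
Difference = |$2,821.10 − $1,663.65| = $1,157.45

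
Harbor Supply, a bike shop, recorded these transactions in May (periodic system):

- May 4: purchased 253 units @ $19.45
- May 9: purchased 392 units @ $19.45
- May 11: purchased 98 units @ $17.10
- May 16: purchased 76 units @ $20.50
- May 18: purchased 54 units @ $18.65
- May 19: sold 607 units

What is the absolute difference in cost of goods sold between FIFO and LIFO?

FIFO COGS: 253 @ $19.45 + 354 @ $19.45 = $11,806.15
LIFO COGS: 54 @ $18.65 + 76 @ $20.50 + 98 @ $17.10 + 379 @ $19.45 = $11,612.45
Difference = |$11,806.15 − $11,612.45| = $193.70

$193.70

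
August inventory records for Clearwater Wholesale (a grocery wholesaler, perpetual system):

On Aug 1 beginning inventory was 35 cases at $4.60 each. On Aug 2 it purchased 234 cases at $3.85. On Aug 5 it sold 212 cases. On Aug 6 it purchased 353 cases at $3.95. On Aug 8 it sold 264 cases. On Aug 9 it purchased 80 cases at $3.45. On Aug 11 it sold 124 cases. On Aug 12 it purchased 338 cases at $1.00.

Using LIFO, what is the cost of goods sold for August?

Aug 5, 212 sold [LIFO — newest first]: 212 @ $3.85 = $816.20
Aug 8, 264 sold [LIFO — newest first]: 264 @ $3.95 = $1,042.80
Aug 11, 124 sold [LIFO — newest first]: 80 @ $3.45 + 44 @ $3.95 = $449.80
Total COGS = $816.20 + $1,042.80 + $449.80 = $2,308.80
Ending inventory: 35 @ $4.60 + 22 @ $3.85 + 45 @ $3.95 + 338 @ $1.00 = $761.45

COGS = $2,308.80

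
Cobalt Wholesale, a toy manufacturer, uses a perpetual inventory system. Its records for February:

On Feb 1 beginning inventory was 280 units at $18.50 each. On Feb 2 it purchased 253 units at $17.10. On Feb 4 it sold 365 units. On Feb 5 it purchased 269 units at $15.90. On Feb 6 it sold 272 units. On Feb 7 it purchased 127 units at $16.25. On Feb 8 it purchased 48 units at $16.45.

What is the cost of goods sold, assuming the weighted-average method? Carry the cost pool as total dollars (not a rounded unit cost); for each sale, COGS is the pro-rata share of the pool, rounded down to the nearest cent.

After Feb 1: 280 on hand, pool $5,180.00 (≈ $18.5000 each)
After Feb 2: 533 on hand, pool $9,506.30 (≈ $17.8355 each)
Feb 4, sell 365: 365/533 × $9,506.30 → $6,509.94
After Feb 5: 437 on hand, pool $7,273.46 (≈ $16.6441 each)
Feb 6, sell 272: 272/437 × $7,273.46 → $4,527.18
After Feb 7: 292 on hand, pool $4,810.03 (≈ $16.4727 each)
After Feb 8: 340 on hand, pool $5,599.63 (≈ $16.4695 each)
Total COGS = $6,509.94 + $4,527.18 = $11,037.12
Ending inventory (cost pool remaining) = $5,599.63
Check: goods available $16,636.75 = COGS $11,037.12 + ending $5,599.63

COGS = $11,037.12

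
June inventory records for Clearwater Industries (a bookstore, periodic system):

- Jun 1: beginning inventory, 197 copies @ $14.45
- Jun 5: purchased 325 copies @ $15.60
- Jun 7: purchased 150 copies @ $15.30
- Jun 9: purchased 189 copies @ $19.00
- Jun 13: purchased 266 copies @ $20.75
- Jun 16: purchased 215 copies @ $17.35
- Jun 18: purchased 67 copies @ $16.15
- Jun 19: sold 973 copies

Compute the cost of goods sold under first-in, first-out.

COGS = $16,126.65

Jun 19, 973 sold [FIFO — oldest first]: 197 @ $14.45 + 325 @ $15.60 + 150 @ $15.30 + 189 @ $19.00 + 112 @ $20.75 = $16,126.65
Ending inventory: 154 @ $20.75 + 215 @ $17.35 + 67 @ $16.15 = $8,007.80
Check: goods available $24,134.45 = COGS $16,126.65 + ending $8,007.80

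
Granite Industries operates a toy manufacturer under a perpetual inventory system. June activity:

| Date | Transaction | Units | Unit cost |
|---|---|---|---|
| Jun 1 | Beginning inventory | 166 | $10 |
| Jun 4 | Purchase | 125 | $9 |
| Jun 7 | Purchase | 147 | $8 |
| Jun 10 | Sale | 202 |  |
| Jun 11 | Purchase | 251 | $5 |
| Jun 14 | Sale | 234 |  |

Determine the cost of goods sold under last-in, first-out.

COGS = $2,841

Jun 10, 202 sold [LIFO — newest first]: 147 @ $8 + 55 @ $9 = $1,671
Jun 14, 234 sold [LIFO — newest first]: 234 @ $5 = $1,170
Total COGS = $1,671 + $1,170 = $2,841
Ending inventory: 166 @ $10 + 70 @ $9 + 17 @ $5 = $2,375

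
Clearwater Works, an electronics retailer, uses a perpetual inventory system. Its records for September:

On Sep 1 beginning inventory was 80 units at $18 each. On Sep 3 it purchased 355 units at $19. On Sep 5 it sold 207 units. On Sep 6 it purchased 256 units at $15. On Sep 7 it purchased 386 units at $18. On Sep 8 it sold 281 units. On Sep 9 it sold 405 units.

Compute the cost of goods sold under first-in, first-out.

COGS = $15,661

Sep 5, 207 sold [FIFO — oldest first]: 80 @ $18 + 127 @ $19 = $3,853
Sep 8, 281 sold [FIFO — oldest first]: 228 @ $19 + 53 @ $15 = $5,127
Sep 9, 405 sold [FIFO — oldest first]: 203 @ $15 + 202 @ $18 = $6,681
Total COGS = $3,853 + $5,127 + $6,681 = $15,661
Ending inventory: 184 @ $18 = $3,312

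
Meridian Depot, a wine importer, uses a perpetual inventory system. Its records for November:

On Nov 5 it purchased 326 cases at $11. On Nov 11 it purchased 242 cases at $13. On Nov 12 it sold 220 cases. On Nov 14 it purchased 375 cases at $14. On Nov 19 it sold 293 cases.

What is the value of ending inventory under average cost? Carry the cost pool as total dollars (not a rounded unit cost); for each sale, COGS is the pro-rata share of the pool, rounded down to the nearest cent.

Ending inventory = $5,575.46

After Nov 5: 326 on hand, pool $3,586.00 (≈ $11.0000 each)
After Nov 11: 568 on hand, pool $6,732.00 (≈ $11.8521 each)
Nov 12, sell 220: 220/568 × $6,732.00 → $2,607.46
After Nov 14: 723 on hand, pool $9,374.54 (≈ $12.9662 each)
Nov 19, sell 293: 293/723 × $9,374.54 → $3,799.08
Total COGS = $2,607.46 + $3,799.08 = $6,406.54
Ending inventory (cost pool remaining) = $5,575.46
Check: goods available $11,982.00 = COGS $6,406.54 + ending $5,575.46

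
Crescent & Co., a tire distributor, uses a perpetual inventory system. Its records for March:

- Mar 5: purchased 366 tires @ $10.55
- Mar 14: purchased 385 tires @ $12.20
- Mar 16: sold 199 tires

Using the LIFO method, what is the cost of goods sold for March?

COGS = $2,427.80

Mar 16, 199 sold [LIFO — newest first]: 199 @ $12.20 = $2,427.80
Ending inventory: 366 @ $10.55 + 186 @ $12.20 = $6,130.50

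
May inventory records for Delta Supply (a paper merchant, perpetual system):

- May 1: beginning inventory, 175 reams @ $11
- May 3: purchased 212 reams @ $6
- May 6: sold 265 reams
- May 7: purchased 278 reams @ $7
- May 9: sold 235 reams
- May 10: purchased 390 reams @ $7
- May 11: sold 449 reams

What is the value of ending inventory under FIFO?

May 6, 265 sold [FIFO — oldest first]: 175 @ $11 + 90 @ $6 = $2,465
May 9, 235 sold [FIFO — oldest first]: 122 @ $6 + 113 @ $7 = $1,523
May 11, 449 sold [FIFO — oldest first]: 165 @ $7 + 284 @ $7 = $3,143
Total COGS = $2,465 + $1,523 + $3,143 = $7,131
Ending inventory: 106 @ $7 = $742
Check: goods available $7,873 = COGS $7,131 + ending $742

Ending inventory = $742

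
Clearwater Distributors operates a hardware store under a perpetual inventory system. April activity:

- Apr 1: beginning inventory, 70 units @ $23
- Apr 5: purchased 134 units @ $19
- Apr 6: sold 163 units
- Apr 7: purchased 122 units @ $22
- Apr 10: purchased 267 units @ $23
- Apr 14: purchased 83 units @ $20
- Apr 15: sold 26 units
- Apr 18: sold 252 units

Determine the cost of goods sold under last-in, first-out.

COGS = $9,358

Apr 6, 163 sold [LIFO — newest first]: 134 @ $19 + 29 @ $23 = $3,213
Apr 15, 26 sold [LIFO — newest first]: 26 @ $20 = $520
Apr 18, 252 sold [LIFO — newest first]: 57 @ $20 + 195 @ $23 = $5,625
Total COGS = $3,213 + $520 + $5,625 = $9,358
Ending inventory: 41 @ $23 + 122 @ $22 + 72 @ $23 = $5,283
Check: goods available $14,641 = COGS $9,358 + ending $5,283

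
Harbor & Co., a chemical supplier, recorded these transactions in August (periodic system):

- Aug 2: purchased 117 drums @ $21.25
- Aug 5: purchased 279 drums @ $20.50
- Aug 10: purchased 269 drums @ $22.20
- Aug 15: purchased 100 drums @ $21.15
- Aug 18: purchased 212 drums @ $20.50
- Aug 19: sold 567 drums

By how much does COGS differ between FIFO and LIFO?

$120.05

FIFO COGS: 117 @ $21.25 + 279 @ $20.50 + 171 @ $22.20 = $12,001.95
LIFO COGS: 212 @ $20.50 + 100 @ $21.15 + 255 @ $22.20 = $12,122.00
Difference = |$12,001.95 − $12,122.00| = $120.05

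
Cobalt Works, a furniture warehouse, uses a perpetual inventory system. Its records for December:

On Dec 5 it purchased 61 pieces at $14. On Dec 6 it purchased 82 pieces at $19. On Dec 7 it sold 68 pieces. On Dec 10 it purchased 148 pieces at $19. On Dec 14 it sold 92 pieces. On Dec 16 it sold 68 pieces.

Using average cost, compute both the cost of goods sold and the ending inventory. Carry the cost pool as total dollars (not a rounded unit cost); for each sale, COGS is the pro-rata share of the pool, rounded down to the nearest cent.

After Dec 5: 61 on hand, pool $854.00 (≈ $14.0000 each)
After Dec 6: 143 on hand, pool $2,412.00 (≈ $16.8671 each)
Dec 7, sell 68: 68/143 × $2,412.00 → $1,146.96
After Dec 10: 223 on hand, pool $4,077.04 (≈ $18.2827 each)
Dec 14, sell 92: 92/223 × $4,077.04 → $1,682.00
Dec 16, sell 68: 68/131 × $2,395.04 → $1,243.22
Total COGS = $1,146.96 + $1,682.00 + $1,243.22 = $4,072.18
Ending inventory (cost pool remaining) = $1,151.82
Check: goods available $5,224.00 = COGS $4,072.18 + ending $1,151.82

COGS = $4,072.18; ending inventory = $1,151.82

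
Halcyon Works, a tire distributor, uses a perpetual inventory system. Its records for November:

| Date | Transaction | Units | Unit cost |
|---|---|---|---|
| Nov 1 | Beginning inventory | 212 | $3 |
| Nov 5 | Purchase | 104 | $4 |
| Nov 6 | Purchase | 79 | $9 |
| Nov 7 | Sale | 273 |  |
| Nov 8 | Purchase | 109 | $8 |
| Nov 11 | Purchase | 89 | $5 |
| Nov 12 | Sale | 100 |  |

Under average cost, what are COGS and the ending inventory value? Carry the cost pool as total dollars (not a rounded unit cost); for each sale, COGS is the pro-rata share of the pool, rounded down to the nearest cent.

COGS = $1,800.19; ending inventory = $1,279.81

After Nov 1: 212 on hand, pool $636.00 (≈ $3.0000 each)
After Nov 5: 316 on hand, pool $1,052.00 (≈ $3.3291 each)
After Nov 6: 395 on hand, pool $1,763.00 (≈ $4.4633 each)
Nov 7, sell 273: 273/395 × $1,763.00 → $1,218.47
After Nov 8: 231 on hand, pool $1,416.53 (≈ $6.1322 each)
After Nov 11: 320 on hand, pool $1,861.53 (≈ $5.8173 each)
Nov 12, sell 100: 100/320 × $1,861.53 → $581.72
Total COGS = $1,218.47 + $581.72 = $1,800.19
Ending inventory (cost pool remaining) = $1,279.81
Check: goods available $3,080.00 = COGS $1,800.19 + ending $1,279.81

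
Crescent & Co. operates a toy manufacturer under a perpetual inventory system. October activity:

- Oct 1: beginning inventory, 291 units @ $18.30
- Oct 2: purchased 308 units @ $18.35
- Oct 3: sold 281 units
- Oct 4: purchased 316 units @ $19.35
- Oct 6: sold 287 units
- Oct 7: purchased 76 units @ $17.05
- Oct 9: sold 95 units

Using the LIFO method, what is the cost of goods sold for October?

COGS = $12,373.25

Oct 3, 281 sold [LIFO — newest first]: 281 @ $18.35 = $5,156.35
Oct 6, 287 sold [LIFO — newest first]: 287 @ $19.35 = $5,553.45
Oct 9, 95 sold [LIFO — newest first]: 76 @ $17.05 + 19 @ $19.35 = $1,663.45
Total COGS = $5,156.35 + $5,553.45 + $1,663.45 = $12,373.25
Ending inventory: 291 @ $18.30 + 27 @ $18.35 + 10 @ $19.35 = $6,014.25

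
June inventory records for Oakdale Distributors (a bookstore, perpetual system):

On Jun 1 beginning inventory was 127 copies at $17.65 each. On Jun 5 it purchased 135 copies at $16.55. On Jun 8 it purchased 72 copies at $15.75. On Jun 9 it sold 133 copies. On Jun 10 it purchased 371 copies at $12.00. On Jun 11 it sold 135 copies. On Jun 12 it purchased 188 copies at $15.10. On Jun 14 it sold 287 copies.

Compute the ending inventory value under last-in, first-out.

Ending inventory = $5,110.25

Jun 9, 133 sold [LIFO — newest first]: 72 @ $15.75 + 61 @ $16.55 = $2,143.55
Jun 11, 135 sold [LIFO — newest first]: 135 @ $12.00 = $1,620.00
Jun 14, 287 sold [LIFO — newest first]: 188 @ $15.10 + 99 @ $12.00 = $4,026.80
Total COGS = $2,143.55 + $1,620.00 + $4,026.80 = $7,790.35
Ending inventory: 127 @ $17.65 + 74 @ $16.55 + 137 @ $12.00 = $5,110.25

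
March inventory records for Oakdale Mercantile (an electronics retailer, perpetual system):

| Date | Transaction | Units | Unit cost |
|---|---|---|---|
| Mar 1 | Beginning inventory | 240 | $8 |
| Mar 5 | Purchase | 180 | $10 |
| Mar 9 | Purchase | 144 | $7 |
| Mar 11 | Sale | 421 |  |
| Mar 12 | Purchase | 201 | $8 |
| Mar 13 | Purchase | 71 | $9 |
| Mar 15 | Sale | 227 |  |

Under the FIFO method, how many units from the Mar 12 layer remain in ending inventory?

Mar 11, 421 sold [FIFO — oldest first]: 240 @ $8 + 180 @ $10 + 1 @ $7 = $3,727
Mar 15, 227 sold [FIFO — oldest first]: 143 @ $7 + 84 @ $8 = $1,673
Total COGS = $3,727 + $1,673 = $5,400
Ending inventory: 117 @ $8 + 71 @ $9 = $1,575
Check: goods available $6,975 = COGS $5,400 + ending $1,575

117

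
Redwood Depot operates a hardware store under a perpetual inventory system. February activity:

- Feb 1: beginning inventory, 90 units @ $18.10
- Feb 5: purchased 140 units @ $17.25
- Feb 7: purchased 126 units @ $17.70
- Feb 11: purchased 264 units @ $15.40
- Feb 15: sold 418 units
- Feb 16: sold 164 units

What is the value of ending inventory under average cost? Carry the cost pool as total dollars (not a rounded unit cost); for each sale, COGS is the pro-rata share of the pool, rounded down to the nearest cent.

After Feb 1: 90 on hand, pool $1,629.00 (≈ $18.1000 each)
After Feb 5: 230 on hand, pool $4,044.00 (≈ $17.5826 each)
After Feb 7: 356 on hand, pool $6,274.20 (≈ $17.6242 each)
After Feb 11: 620 on hand, pool $10,339.80 (≈ $16.6771 each)
Feb 15, sell 418: 418/620 × $10,339.80 → $6,971.02
Feb 16, sell 164: 164/202 × $3,368.78 → $2,735.04
Total COGS = $6,971.02 + $2,735.04 = $9,706.06
Ending inventory (cost pool remaining) = $633.74

Ending inventory = $633.74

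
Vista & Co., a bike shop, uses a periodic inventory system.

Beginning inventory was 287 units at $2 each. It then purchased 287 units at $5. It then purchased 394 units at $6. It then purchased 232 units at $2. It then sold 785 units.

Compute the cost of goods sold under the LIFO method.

Sale 1 (785) [LIFO — newest first]: 232 @ $2 + 394 @ $6 + 159 @ $5 = $3,623
Ending inventory: 287 @ $2 + 128 @ $5 = $1,214

COGS = $3,623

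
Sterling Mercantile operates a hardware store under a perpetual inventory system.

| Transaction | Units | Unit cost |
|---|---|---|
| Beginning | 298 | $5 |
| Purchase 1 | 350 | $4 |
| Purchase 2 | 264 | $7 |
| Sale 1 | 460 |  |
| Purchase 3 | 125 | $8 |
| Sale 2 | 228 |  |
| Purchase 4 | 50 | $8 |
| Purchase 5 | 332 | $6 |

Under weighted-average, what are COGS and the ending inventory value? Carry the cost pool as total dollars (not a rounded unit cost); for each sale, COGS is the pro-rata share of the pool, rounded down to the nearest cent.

COGS = $3,712.82; ending inventory = $4,417.18

After Beginning: 298 on hand, pool $1,490.00 (≈ $5.0000 each)
After Purchase 1: 648 on hand, pool $2,890.00 (≈ $4.4599 each)
After Purchase 2: 912 on hand, pool $4,738.00 (≈ $5.1952 each)
Sale 1, sell 460: 460/912 × $4,738.00 → $2,389.78
After Purchase 3: 577 on hand, pool $3,348.22 (≈ $5.8028 each)
Sale 2, sell 228: 228/577 × $3,348.22 → $1,323.04
After Purchase 4: 399 on hand, pool $2,425.18 (≈ $6.0781 each)
After Purchase 5: 731 on hand, pool $4,417.18 (≈ $6.0427 each)
Total COGS = $2,389.78 + $1,323.04 = $3,712.82
Ending inventory (cost pool remaining) = $4,417.18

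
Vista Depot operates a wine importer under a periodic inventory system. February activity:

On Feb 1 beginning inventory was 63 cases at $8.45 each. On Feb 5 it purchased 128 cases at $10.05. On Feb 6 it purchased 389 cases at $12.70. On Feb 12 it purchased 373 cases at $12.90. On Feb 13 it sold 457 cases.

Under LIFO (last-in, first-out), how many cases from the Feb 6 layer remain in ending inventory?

Feb 13, 457 sold [LIFO — newest first]: 373 @ $12.90 + 84 @ $12.70 = $5,878.50
Ending inventory: 63 @ $8.45 + 128 @ $10.05 + 305 @ $12.70 = $5,692.25

305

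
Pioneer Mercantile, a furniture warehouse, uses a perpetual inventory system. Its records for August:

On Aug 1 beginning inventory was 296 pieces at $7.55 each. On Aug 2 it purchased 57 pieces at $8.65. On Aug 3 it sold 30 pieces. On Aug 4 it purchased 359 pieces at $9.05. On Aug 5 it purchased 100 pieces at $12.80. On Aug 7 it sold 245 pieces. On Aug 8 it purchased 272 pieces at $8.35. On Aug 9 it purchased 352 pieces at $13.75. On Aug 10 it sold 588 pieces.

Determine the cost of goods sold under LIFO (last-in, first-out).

COGS = $9,662.35

Aug 3, 30 sold [LIFO — newest first]: 30 @ $8.65 = $259.50
Aug 7, 245 sold [LIFO — newest first]: 100 @ $12.80 + 145 @ $9.05 = $2,592.25
Aug 10, 588 sold [LIFO — newest first]: 352 @ $13.75 + 236 @ $8.35 = $6,810.60
Total COGS = $259.50 + $2,592.25 + $6,810.60 = $9,662.35
Ending inventory: 296 @ $7.55 + 27 @ $8.65 + 214 @ $9.05 + 36 @ $8.35 = $4,705.65
Check: goods available $14,368.00 = COGS $9,662.35 + ending $4,705.65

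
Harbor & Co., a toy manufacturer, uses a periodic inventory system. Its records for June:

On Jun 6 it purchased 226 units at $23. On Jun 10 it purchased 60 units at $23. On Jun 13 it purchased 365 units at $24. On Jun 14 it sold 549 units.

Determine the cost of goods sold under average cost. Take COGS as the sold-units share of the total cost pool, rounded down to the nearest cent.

Jun 14, sell 549: 549/651 × $15,338.00 → $12,934.81
Ending inventory (cost pool remaining) = $2,403.19
Check: goods available $15,338.00 = COGS $12,934.81 + ending $2,403.19

COGS = $12,934.81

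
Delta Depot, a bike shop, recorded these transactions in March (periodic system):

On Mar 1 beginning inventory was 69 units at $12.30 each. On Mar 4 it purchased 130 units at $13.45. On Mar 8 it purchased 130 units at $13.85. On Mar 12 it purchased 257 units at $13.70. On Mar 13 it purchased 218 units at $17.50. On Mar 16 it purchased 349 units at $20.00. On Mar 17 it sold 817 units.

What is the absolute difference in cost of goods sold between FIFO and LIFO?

$2,226.40

FIFO COGS: 69 @ $12.30 + 130 @ $13.45 + 130 @ $13.85 + 257 @ $13.70 + 218 @ $17.50 + 13 @ $20.00 = $11,993.60
LIFO COGS: 349 @ $20.00 + 218 @ $17.50 + 250 @ $13.70 = $14,220.00
Difference = |$11,993.60 − $14,220.00| = $2,226.40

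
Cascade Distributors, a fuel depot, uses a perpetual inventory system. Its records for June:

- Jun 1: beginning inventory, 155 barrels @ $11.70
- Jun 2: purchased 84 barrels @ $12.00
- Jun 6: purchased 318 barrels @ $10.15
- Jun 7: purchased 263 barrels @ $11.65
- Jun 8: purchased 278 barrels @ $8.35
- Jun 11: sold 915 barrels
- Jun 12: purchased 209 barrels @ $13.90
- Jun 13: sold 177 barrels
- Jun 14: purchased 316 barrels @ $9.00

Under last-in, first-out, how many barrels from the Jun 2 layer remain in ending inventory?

Jun 11, 915 sold [LIFO — newest first]: 278 @ $8.35 + 263 @ $11.65 + 318 @ $10.15 + 56 @ $12.00 = $9,284.95
Jun 13, 177 sold [LIFO — newest first]: 177 @ $13.90 = $2,460.30
Total COGS = $9,284.95 + $2,460.30 = $11,745.25
Ending inventory: 155 @ $11.70 + 28 @ $12.00 + 32 @ $13.90 + 316 @ $9.00 = $5,438.30
Check: goods available $17,183.55 = COGS $11,745.25 + ending $5,438.30

28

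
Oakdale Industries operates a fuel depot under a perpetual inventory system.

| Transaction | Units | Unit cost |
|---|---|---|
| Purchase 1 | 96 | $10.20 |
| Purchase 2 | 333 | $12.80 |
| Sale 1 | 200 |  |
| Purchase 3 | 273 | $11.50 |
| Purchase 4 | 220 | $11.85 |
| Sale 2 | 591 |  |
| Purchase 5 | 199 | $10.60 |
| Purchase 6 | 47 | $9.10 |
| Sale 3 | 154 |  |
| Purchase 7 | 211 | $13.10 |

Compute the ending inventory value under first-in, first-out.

Sale 1 (200) [FIFO — oldest first]: 96 @ $10.20 + 104 @ $12.80 = $2,310.40
Sale 2 (591) [FIFO — oldest first]: 229 @ $12.80 + 273 @ $11.50 + 89 @ $11.85 = $7,125.35
Sale 3 (154) [FIFO — oldest first]: 131 @ $11.85 + 23 @ $10.60 = $1,796.15
Total COGS = $2,310.40 + $7,125.35 + $1,796.15 = $11,231.90
Ending inventory: 176 @ $10.60 + 47 @ $9.10 + 211 @ $13.10 = $5,057.40

Ending inventory = $5,057.40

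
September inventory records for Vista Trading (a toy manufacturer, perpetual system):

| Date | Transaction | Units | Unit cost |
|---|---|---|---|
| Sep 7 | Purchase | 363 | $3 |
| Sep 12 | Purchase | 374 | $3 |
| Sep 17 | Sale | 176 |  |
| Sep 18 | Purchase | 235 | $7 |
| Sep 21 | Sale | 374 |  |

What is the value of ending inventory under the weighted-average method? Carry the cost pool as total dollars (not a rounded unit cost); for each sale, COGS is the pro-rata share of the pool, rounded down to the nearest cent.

Ending inventory = $1,764.35

After Sep 7: 363 on hand, pool $1,089.00 (≈ $3.0000 each)
After Sep 12: 737 on hand, pool $2,211.00 (≈ $3.0000 each)
Sep 17, sell 176: 176/737 × $2,211.00 → $528.00
After Sep 18: 796 on hand, pool $3,328.00 (≈ $4.1809 each)
Sep 21, sell 374: 374/796 × $3,328.00 → $1,563.65
Total COGS = $528.00 + $1,563.65 = $2,091.65
Ending inventory (cost pool remaining) = $1,764.35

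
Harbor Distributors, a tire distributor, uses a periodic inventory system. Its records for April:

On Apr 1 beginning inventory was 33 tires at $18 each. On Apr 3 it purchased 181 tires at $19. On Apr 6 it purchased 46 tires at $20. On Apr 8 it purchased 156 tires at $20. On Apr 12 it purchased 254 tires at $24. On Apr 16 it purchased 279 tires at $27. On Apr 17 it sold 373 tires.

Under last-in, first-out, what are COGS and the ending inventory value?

COGS = $9,789; ending inventory = $11,913

Apr 17, 373 sold [LIFO — newest first]: 279 @ $27 + 94 @ $24 = $9,789
Ending inventory: 33 @ $18 + 181 @ $19 + 46 @ $20 + 156 @ $20 + 160 @ $24 = $11,913
Check: goods available $21,702 = COGS $9,789 + ending $11,913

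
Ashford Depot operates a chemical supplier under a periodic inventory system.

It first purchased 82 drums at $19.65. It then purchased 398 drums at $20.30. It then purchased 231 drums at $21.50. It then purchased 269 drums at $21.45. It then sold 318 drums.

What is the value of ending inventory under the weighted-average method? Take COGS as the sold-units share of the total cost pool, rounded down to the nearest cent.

Ending inventory = $13,798.82

Sale 1, sell 318: 318/980 × $20,427.25 → $6,628.43
Ending inventory (cost pool remaining) = $13,798.82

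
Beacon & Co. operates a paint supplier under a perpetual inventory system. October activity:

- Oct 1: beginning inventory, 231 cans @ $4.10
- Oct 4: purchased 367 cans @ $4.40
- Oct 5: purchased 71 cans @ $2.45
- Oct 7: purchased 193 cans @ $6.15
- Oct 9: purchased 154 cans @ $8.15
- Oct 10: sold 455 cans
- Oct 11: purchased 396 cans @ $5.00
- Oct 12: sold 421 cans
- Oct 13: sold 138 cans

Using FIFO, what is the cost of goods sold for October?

Oct 10, 455 sold [FIFO — oldest first]: 231 @ $4.10 + 224 @ $4.40 = $1,932.70
Oct 12, 421 sold [FIFO — oldest first]: 143 @ $4.40 + 71 @ $2.45 + 193 @ $6.15 + 14 @ $8.15 = $2,104.20
Oct 13, 138 sold [FIFO — oldest first]: 138 @ $8.15 = $1,124.70
Total COGS = $1,932.70 + $2,104.20 + $1,124.70 = $5,161.60
Ending inventory: 2 @ $8.15 + 396 @ $5.00 = $1,996.30

COGS = $5,161.60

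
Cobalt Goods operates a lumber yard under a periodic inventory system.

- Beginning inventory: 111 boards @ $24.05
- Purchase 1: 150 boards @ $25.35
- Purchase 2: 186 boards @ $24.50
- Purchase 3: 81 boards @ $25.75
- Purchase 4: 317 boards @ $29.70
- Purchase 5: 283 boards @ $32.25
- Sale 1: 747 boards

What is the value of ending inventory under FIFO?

Ending inventory = $12,037.35

Sale 1 (747) [FIFO — oldest first]: 111 @ $24.05 + 150 @ $25.35 + 186 @ $24.50 + 81 @ $25.75 + 219 @ $29.70 = $19,619.10
Ending inventory: 98 @ $29.70 + 283 @ $32.25 = $12,037.35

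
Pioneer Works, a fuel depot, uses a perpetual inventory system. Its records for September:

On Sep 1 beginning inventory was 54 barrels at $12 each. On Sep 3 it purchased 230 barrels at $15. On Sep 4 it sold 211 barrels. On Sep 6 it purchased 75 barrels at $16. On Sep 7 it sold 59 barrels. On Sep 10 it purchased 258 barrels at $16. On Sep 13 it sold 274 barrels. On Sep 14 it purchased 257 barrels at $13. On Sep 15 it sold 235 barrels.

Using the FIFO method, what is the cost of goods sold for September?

Sep 4, 211 sold [FIFO — oldest first]: 54 @ $12 + 157 @ $15 = $3,003
Sep 7, 59 sold [FIFO — oldest first]: 59 @ $15 = $885
Sep 13, 274 sold [FIFO — oldest first]: 14 @ $15 + 75 @ $16 + 185 @ $16 = $4,370
Sep 15, 235 sold [FIFO — oldest first]: 73 @ $16 + 162 @ $13 = $3,274
Total COGS = $3,003 + $885 + $4,370 + $3,274 = $11,532
Ending inventory: 95 @ $13 = $1,235
Check: goods available $12,767 = COGS $11,532 + ending $1,235

COGS = $11,532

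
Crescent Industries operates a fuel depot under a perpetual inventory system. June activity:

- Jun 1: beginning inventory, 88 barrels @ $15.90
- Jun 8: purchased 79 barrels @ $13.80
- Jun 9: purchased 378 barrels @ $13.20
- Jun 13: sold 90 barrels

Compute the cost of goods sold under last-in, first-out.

COGS = $1,188.00

Jun 13, 90 sold [LIFO — newest first]: 90 @ $13.20 = $1,188.00
Ending inventory: 88 @ $15.90 + 79 @ $13.80 + 288 @ $13.20 = $6,291.00
Check: goods available $7,479.00 = COGS $1,188.00 + ending $6,291.00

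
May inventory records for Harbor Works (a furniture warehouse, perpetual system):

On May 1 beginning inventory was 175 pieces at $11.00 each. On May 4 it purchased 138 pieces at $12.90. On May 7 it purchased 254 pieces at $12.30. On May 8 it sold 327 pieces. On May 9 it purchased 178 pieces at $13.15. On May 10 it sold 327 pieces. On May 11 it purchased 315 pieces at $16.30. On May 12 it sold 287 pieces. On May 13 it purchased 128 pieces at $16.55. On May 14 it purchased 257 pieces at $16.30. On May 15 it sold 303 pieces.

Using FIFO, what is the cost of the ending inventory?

May 8, 327 sold [FIFO — oldest first]: 175 @ $11.00 + 138 @ $12.90 + 14 @ $12.30 = $3,877.40
May 10, 327 sold [FIFO — oldest first]: 240 @ $12.30 + 87 @ $13.15 = $4,096.05
May 12, 287 sold [FIFO — oldest first]: 91 @ $13.15 + 196 @ $16.30 = $4,391.45
May 15, 303 sold [FIFO — oldest first]: 119 @ $16.30 + 128 @ $16.55 + 56 @ $16.30 = $4,970.90
Total COGS = $3,877.40 + $4,096.05 + $4,391.45 + $4,970.90 = $17,335.80
Ending inventory: 201 @ $16.30 = $3,276.30

Ending inventory = $3,276.30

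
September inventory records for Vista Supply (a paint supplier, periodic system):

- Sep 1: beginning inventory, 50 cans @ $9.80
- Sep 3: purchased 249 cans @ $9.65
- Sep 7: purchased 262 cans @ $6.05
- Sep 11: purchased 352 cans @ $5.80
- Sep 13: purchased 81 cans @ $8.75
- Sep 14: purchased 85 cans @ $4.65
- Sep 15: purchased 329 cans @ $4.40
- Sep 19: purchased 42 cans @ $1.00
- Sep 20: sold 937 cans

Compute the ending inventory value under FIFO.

Ending inventory = $2,383.60

Sep 20, 937 sold [FIFO — oldest first]: 50 @ $9.80 + 249 @ $9.65 + 262 @ $6.05 + 352 @ $5.80 + 24 @ $8.75 = $6,729.55
Ending inventory: 57 @ $8.75 + 85 @ $4.65 + 329 @ $4.40 + 42 @ $1.00 = $2,383.60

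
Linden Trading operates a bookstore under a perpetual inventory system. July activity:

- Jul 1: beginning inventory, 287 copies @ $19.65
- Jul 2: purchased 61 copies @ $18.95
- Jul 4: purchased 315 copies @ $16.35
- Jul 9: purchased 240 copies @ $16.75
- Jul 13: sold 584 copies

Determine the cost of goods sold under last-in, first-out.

COGS = $9,719.80

Jul 13, 584 sold [LIFO — newest first]: 240 @ $16.75 + 315 @ $16.35 + 29 @ $18.95 = $9,719.80
Ending inventory: 287 @ $19.65 + 32 @ $18.95 = $6,245.95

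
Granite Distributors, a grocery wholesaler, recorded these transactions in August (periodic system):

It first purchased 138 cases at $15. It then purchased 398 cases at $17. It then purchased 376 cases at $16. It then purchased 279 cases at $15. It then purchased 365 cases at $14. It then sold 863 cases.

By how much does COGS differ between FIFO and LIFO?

FIFO COGS: 138 @ $15 + 398 @ $17 + 327 @ $16 = $14,068
LIFO COGS: 365 @ $14 + 279 @ $15 + 219 @ $16 = $12,799
Difference = |$14,068 − $12,799| = $1,269

$1,269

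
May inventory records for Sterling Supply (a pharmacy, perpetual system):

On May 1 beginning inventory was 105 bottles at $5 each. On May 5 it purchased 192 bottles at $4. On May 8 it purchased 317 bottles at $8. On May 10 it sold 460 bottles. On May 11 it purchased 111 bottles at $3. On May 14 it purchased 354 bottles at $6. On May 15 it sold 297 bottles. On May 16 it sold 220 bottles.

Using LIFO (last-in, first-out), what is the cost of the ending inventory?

Ending inventory = $510

May 10, 460 sold [LIFO — newest first]: 317 @ $8 + 143 @ $4 = $3,108
May 15, 297 sold [LIFO — newest first]: 297 @ $6 = $1,782
May 16, 220 sold [LIFO — newest first]: 57 @ $6 + 111 @ $3 + 49 @ $4 + 3 @ $5 = $886
Total COGS = $3,108 + $1,782 + $886 = $5,776
Ending inventory: 102 @ $5 = $510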